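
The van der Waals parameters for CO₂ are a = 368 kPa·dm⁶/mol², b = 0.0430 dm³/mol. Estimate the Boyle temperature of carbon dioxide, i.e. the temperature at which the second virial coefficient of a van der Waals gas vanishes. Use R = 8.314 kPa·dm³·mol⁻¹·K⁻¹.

T_B ≈ 1029 K

For a van der Waals gas the second virial coefficient B₂ = b − a/(RT) vanishes at T_B = a/(Rb).
T_B = 368/(8.314×0.0430) = 368/0.35750 = 1029 K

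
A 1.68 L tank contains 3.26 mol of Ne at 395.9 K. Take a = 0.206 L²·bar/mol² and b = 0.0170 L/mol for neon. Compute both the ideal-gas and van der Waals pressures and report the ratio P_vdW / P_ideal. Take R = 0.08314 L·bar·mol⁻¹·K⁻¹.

Ideal: P_ideal = nRT/V = (3.26)(0.08314)(395.9)/1.68 = 63.8710 bar
vdW: P = nRT/(V − nb) − a n²/V² = 107.303/1.62458 − 2.18929/2.82240 = 66.0497 − 0.775684 = 65.2740 bar
Ratio = 65.2740/63.8710 = 1.022

P_vdW / P_ideal ≈ 1.022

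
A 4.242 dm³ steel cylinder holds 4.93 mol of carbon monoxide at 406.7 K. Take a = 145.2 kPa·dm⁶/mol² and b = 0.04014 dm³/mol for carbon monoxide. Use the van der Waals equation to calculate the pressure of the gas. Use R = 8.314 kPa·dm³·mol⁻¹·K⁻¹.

P = nRT/(V − nb) − a n²/V²
nRT/(V − nb) = (4.93)(8.314)(406.7)/(4.242 − 4.93×0.04014) = 16670/4.0441 = 4122.1 kPa
a n²/V² = (145.2)(4.93)²/(4.242)² = 196.12 kPa
P = 4122.1 − 196.12 = 3926 kPa

P ≈ 3926 kPa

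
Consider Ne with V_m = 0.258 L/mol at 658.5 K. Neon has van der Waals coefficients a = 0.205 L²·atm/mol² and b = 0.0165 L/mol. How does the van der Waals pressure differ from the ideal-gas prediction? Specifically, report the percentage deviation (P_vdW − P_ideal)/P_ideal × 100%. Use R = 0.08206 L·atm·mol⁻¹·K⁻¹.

5.36 %

Ideal: P_ideal = RT/V_m = (0.08206)(658.5)/0.258 = 209.444 atm
vdW: P = RT/(V_m − b) − a/V_m² = 54.0365/0.241500 − 0.205/0.0665640 = 223.754 − 3.07974 = 220.674 atm
% deviation = (220.674 − 209.444)/209.444 × 100% = 5.36%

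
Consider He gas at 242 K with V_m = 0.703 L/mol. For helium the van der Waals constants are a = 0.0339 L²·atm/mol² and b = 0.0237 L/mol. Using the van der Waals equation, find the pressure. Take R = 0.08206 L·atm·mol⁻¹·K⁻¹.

P ≈ 29.17 atm

P = RT/(V_m − b) − a/V_m²
RT/(V_m − b) = (0.08206)(242)/(0.703 − 0.0237) = 19.859/0.67930 = 29.235 atm
a/V_m² = 0.0339/(0.703)² = 0.068594 atm
P = 29.235 − 0.068594 = 29.17 atm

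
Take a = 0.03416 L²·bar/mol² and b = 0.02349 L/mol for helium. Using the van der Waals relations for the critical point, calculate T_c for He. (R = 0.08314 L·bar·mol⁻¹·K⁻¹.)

For a van der Waals gas, T_c = 8a/(27Rb).
T_c = 8×0.03416/(27×0.08314×0.02349) = 0.27328/0.052730 = 5.183 K

T_c ≈ 5.183 K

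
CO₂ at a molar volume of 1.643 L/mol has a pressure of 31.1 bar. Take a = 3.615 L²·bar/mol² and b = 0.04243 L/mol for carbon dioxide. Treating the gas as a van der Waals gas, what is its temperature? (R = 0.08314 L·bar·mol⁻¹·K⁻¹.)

T ≈ 624.5 K

T = (P + a/V_m²)(V_m − b)/R
P + a/V_m² = 31.1 + 3.615/(1.643)² = 32.439 bar
V_m − b = 1.643 − 0.04243 = 1.6006 L/mol
T = (32.439)(1.6006)/0.08314 = 624.5 K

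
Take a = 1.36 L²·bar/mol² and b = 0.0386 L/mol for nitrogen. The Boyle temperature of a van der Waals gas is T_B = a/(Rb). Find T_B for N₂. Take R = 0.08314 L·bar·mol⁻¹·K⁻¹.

For a van der Waals gas the second virial coefficient B₂ = b − a/(RT) vanishes at T_B = a/(Rb).
T_B = 1.36/(0.08314×0.0386) = 1.36/0.0032092 = 423.8 K

T_B ≈ 423.8 K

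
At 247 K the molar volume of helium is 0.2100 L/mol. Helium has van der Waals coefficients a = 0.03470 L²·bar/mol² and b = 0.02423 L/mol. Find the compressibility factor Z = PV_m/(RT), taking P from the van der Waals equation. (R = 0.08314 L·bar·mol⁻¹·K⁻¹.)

Z ≈ 1.122

P = RT/(V_m − b) − a/V_m² = (0.08314)(247)/(0.2100 − 0.02423) − 0.03470/(0.2100)²
  = 20.536/0.18577 − 0.78685 = 110.55 − 0.78685 = 109.76 bar
Z = PV_m/(RT) = (109.76)(0.2100)/((0.08314)(247)) = 23.050/20.536 = 1.122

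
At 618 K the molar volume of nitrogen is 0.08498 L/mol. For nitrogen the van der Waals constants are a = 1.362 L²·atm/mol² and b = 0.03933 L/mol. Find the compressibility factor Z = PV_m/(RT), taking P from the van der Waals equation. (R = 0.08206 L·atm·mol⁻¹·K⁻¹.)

P = RT/(V_m − b) − a/V_m² = (0.08206)(618)/(0.08498 − 0.03933) − 1.362/(0.08498)²
  = 50.713/0.045650 − 188.60 = 1110.9 − 188.60 = 922.3 atm
Z = PV_m/(RT) = (922.3)(0.08498)/((0.08206)(618)) = 78.377/50.713 = 1.546

Z ≈ 1.546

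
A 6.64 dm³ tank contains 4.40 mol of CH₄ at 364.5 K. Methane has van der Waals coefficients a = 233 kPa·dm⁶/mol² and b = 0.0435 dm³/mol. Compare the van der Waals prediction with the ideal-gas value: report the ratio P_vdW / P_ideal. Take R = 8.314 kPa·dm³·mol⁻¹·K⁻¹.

Ideal: P_ideal = nRT/V = (4.40)(8.314)(364.5)/6.64 = 2008.13 kPa
vdW: P = nRT/(V − nb) − a n²/V² = 13334.0/6.44860 − 4510.88/44.0896 = 2067.74 − 102.312 = 1965.43 kPa
Ratio = 1965.43/2008.13 = 0.9787

P_vdW / P_ideal ≈ 0.9787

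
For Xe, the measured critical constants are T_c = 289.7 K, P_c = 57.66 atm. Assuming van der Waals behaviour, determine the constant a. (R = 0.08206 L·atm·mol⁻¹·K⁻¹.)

From T_c = 8a/(27Rb) and P_c = a/(27b²): a = 27 R² T_c²/(64 P_c).
a = 27×(0.08206)²×(289.7)²/(64×57.66) = 15259/3690.2 = 4.135 L²·atm/mol²

a ≈ 4.135 L²·atm/mol²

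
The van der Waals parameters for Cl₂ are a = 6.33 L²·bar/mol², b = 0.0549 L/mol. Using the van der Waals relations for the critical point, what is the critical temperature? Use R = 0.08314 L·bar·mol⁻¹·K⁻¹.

T_c ≈ 410.9 K

For a van der Waals gas, T_c = 8a/(27Rb).
T_c = 8×6.33/(27×0.08314×0.0549) = 50.640/0.12324 = 410.9 K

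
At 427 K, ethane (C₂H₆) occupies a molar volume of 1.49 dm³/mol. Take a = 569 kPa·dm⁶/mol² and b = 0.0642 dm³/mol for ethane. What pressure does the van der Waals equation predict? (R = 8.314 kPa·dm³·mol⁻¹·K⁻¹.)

P = RT/(V_m − b) − a/V_m²
RT/(V_m − b) = (8.314)(427)/(1.49 − 0.0642) = 3550.1/1.4258 = 2489.9 kPa
a/V_m² = 569/(1.49)² = 256.29 kPa
P = 2489.9 − 256.29 = 2234 kPa

P ≈ 2234 kPa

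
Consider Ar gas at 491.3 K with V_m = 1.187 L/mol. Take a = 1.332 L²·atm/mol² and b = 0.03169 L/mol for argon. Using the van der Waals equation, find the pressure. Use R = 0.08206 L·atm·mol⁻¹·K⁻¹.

P = RT/(V_m − b) − a/V_m²
RT/(V_m − b) = (0.08206)(491.3)/(1.187 − 0.03169) = 40.316/1.1553 = 34.897 atm
a/V_m² = 1.332/(1.187)² = 0.94537 atm
P = 34.897 − 0.94537 = 33.95 atm

P ≈ 33.95 atm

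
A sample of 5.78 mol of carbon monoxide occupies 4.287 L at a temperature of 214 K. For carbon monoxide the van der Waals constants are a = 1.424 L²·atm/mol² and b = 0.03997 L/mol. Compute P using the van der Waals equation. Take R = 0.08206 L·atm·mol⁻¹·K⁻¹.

P = nRT/(V − nb) − a n²/V²
nRT/(V − nb) = (5.78)(0.08206)(214)/(4.287 − 5.78×0.03997) = 101.50/4.0560 = 25.025 atm
a n²/V² = (1.424)(5.78)²/(4.287)² = 2.5886 atm
P = 25.025 − 2.5886 = 22.44 atm

P ≈ 22.44 atm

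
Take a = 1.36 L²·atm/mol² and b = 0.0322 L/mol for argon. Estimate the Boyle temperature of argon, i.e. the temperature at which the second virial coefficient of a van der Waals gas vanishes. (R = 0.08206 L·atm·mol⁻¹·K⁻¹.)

For a van der Waals gas the second virial coefficient B₂ = b − a/(RT) vanishes at T_B = a/(Rb).
T_B = 1.36/(0.08206×0.0322) = 1.36/0.0026423 = 514.7 K

T_B ≈ 514.7 K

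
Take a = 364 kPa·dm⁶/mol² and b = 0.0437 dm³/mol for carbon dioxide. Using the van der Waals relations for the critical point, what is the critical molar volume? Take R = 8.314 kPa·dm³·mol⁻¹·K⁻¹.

For a van der Waals gas, V_m,c = 3b.
V_m,c = 3×0.0437 = 0.1311 dm³/mol

V_m,c ≈ 0.1311 dm³/mol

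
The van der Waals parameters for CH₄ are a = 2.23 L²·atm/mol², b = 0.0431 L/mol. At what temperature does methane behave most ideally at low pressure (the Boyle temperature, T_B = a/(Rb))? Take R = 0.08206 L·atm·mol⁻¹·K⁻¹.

T_B ≈ 630.5 K

For a van der Waals gas the second virial coefficient B₂ = b − a/(RT) vanishes at T_B = a/(Rb).
T_B = 2.23/(0.08206×0.0431) = 2.23/0.0035368 = 630.5 K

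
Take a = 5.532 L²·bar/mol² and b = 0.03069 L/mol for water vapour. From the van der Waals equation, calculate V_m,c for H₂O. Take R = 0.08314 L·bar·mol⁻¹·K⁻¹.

V_m,c ≈ 0.09207 L/mol

For a van der Waals gas, V_m,c = 3b.
V_m,c = 3×0.03069 = 0.09207 L/mol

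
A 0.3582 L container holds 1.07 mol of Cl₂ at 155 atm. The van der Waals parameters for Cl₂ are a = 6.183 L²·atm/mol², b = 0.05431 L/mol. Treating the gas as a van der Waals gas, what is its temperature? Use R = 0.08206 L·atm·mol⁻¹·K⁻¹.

T = (P + a n²/V²)(V − nb)/(nR)
P + a n²/V² = 155 + (6.183)(1.07)²/(0.3582)² = 210.17 atm
V − nb = 0.3582 − (1.07)(0.05431) = 0.30009 L
T = (210.17)(0.30009)/((1.07)(0.08206)) = 718.3 K

T ≈ 718.3 K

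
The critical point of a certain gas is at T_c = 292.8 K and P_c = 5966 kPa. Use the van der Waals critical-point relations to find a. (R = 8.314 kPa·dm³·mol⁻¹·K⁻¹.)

a ≈ 419.0 kPa·dm⁶/mol²

From T_c = 8a/(27Rb) and P_c = a/(27b²): a = 27 R² T_c²/(64 P_c).
a = 27×(8.314)²×(292.8)²/(64×5966) = 160002198/381824 = 419.0 kPa·dm⁶/mol²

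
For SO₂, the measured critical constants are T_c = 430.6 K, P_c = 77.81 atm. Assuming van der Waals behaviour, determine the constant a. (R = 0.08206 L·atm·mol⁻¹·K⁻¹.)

a ≈ 6.770 L²·atm/mol²

From T_c = 8a/(27Rb) and P_c = a/(27b²): a = 27 R² T_c²/(64 P_c).
a = 27×(0.08206)²×(430.6)²/(64×77.81) = 33711/4979.8 = 6.770 L²·atm/mol²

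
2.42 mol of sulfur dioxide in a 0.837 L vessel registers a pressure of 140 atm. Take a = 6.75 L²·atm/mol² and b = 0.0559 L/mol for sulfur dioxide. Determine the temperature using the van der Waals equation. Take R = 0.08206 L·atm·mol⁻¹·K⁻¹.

T ≈ 694.1 K

T = (P + a n²/V²)(V − nb)/(nR)
P + a n²/V² = 140 + (6.75)(2.42)²/(0.837)² = 196.43 atm
V − nb = 0.837 − (2.42)(0.0559) = 0.70172 L
T = (196.43)(0.70172)/((2.42)(0.08206)) = 694.1 K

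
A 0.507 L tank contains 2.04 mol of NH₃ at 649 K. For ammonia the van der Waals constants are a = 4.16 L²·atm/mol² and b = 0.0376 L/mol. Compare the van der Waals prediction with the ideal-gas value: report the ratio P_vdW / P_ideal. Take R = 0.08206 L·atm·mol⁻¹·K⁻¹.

P_vdW / P_ideal ≈ 0.8640

Ideal: P_ideal = nRT/V = (2.04)(0.08206)(649)/0.507 = 214.288 atm
vdW: P = nRT/(V − nb) − a n²/V² = 108.644/0.430296 − 17.3123/0.257049 = 252.487 − 67.3502 = 185.137 atm
Ratio = 185.137/214.288 = 0.8640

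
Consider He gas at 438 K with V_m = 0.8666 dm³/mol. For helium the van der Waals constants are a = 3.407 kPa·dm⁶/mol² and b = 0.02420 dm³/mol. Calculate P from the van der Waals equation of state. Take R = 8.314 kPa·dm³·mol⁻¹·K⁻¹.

P = RT/(V_m − b) − a/V_m²
RT/(V_m − b) = (8.314)(438)/(0.8666 − 0.02420) = 3641.5/0.84240 = 4322.8 kPa
a/V_m² = 3.407/(0.8666)² = 4.5366 kPa
P = 4322.8 − 4.5366 = 4318 kPa

P ≈ 4318 kPa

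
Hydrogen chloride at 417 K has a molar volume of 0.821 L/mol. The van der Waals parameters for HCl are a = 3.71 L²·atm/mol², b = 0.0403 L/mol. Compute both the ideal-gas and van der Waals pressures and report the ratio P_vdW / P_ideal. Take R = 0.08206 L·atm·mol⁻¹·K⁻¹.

Ideal: P_ideal = RT/V_m = (0.08206)(417)/0.821 = 41.6797 atm
vdW: P = RT/(V_m − b) − a/V_m² = 34.2190/0.780700 − 3.71/0.674041 = 43.8312 − 5.50412 = 38.3271 atm
Ratio = 38.3271/41.6797 = 0.9196

P_vdW / P_ideal ≈ 0.9196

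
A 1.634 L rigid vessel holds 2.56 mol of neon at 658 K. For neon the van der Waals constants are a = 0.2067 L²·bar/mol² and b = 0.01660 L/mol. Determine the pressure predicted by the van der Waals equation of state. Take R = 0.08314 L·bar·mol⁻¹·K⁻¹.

P ≈ 87.49 bar

P = nRT/(V − nb) − a n²/V²
nRT/(V − nb) = (2.56)(0.08314)(658)/(1.634 − 2.56×0.01660) = 140.05/1.5915 = 87.999 bar
a n²/V² = (0.2067)(2.56)²/(1.634)² = 0.50736 bar
P = 87.999 − 0.50736 = 87.49 bar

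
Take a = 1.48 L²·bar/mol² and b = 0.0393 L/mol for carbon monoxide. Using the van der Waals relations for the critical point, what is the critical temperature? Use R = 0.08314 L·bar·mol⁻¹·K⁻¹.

T_c ≈ 134.2 K

For a van der Waals gas, T_c = 8a/(27Rb).
T_c = 8×1.48/(27×0.08314×0.0393) = 11.840/0.088220 = 134.2 K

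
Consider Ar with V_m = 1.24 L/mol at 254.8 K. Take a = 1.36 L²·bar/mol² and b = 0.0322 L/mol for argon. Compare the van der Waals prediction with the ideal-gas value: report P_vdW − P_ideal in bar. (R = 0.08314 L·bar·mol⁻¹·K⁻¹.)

Ideal: P_ideal = RT/V_m = (0.08314)(254.8)/1.24 = 17.0839 bar
vdW: P = RT/(V_m − b) − a/V_m² = 21.1841/1.20780 − 1.36/1.53760 = 17.5394 − 0.884495 = 16.6549 bar
ΔP = 16.6549 − 17.0839 = -0.429 bar

ΔP ≈ -0.429 bar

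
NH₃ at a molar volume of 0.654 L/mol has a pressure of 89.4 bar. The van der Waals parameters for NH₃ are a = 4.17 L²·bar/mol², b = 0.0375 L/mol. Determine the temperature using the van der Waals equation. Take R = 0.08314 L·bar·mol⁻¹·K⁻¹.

T ≈ 735.2 K

T = (P + a/V_m²)(V_m − b)/R
P + a/V_m² = 89.4 + 4.17/(0.654)² = 99.149 bar
V_m − b = 0.654 − 0.0375 = 0.61650 L/mol
T = (99.149)(0.61650)/0.08314 = 735.2 K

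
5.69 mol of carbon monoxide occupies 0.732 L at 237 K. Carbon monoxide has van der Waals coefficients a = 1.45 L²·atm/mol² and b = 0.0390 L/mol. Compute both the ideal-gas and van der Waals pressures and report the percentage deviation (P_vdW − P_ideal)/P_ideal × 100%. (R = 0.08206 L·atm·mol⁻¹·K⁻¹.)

-14.45 %

Ideal: P_ideal = nRT/V = (5.69)(0.08206)(237)/0.732 = 151.175 atm
vdW: P = nRT/(V − nb) − a n²/V² = 110.660/0.510090 − 46.9453/0.535824 = 216.942 − 87.6133 = 129.329 atm
% deviation = (129.329 − 151.175)/151.175 × 100% = -14.45%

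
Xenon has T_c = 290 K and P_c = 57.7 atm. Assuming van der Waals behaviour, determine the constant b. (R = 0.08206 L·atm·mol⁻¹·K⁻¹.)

From T_c = 8a/(27Rb) and P_c = a/(27b²): b = R T_c/(8 P_c).
b = (0.08206)(290)/(8×57.7) = 23.797/461.60 = 0.05155 L/mol

b ≈ 0.05155 L/mol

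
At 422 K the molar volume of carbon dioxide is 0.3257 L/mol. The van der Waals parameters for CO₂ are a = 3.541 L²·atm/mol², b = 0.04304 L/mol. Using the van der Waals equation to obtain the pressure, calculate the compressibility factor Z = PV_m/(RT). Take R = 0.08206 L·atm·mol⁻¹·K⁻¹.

P = RT/(V_m − b) − a/V_m² = (0.08206)(422)/(0.3257 − 0.04304) − 3.541/(0.3257)²
  = 34.629/0.28266 − 33.380 = 122.51 − 33.380 = 89.13 atm
Z = PV_m/(RT) = (89.13)(0.3257)/((0.08206)(422)) = 29.030/34.629 = 0.8383

Z ≈ 0.8383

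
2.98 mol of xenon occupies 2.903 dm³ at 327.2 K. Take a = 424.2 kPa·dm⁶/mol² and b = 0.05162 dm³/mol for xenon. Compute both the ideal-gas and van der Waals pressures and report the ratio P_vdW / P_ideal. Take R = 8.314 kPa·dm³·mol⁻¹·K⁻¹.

P_vdW / P_ideal ≈ 0.8959

Ideal: P_ideal = nRT/V = (2.98)(8.314)(327.2)/2.903 = 2792.50 kPa
vdW: P = nRT/(V − nb) − a n²/V² = 8106.62/2.74917 − 3767.07/8.42741 = 2948.75 − 447.002 = 2501.75 kPa
Ratio = 2501.75/2792.50 = 0.8959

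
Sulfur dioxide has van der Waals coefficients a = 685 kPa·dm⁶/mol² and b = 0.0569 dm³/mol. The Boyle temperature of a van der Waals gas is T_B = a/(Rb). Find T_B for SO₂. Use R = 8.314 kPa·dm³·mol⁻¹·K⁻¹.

For a van der Waals gas the second virial coefficient B₂ = b − a/(RT) vanishes at T_B = a/(Rb).
T_B = 685/(8.314×0.0569) = 685/0.47307 = 1448 K

T_B ≈ 1448 K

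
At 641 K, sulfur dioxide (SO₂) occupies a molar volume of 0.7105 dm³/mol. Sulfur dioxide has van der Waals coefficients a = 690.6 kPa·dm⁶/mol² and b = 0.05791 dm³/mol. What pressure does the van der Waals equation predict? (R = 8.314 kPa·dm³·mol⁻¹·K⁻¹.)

P = RT/(V_m − b) − a/V_m²
RT/(V_m − b) = (8.314)(641)/(0.7105 − 0.05791) = 5329.3/0.65259 = 8166.4 kPa
a/V_m² = 690.6/(0.7105)² = 1368.0 kPa
P = 8166.4 − 1368.0 = 6798 kPa

P ≈ 6798 kPa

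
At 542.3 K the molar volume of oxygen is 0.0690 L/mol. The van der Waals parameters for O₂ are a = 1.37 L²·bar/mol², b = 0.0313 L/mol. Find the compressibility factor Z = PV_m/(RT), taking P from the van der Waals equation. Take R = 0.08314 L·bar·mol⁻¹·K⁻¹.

Z ≈ 1.390

P = RT/(V_m − b) − a/V_m² = (0.08314)(542.3)/(0.0690 − 0.0313) − 1.37/(0.0690)²
  = 45.087/0.037700 − 287.75 = 1195.9 − 287.75 = 908.2 bar
Z = PV_m/(RT) = (908.2)(0.0690)/((0.08314)(542.3)) = 62.666/45.087 = 1.390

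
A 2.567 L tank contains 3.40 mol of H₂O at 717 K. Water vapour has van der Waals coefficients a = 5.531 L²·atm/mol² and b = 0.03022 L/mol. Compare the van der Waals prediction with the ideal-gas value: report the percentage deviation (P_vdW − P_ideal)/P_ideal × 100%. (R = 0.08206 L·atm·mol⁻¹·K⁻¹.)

Ideal: P_ideal = nRT/V = (3.40)(0.08206)(717)/2.567 = 77.9298 atm
vdW: P = nRT/(V − nb) − a n²/V² = 200.046/2.46425 − 63.9384/6.58949 = 81.1793 − 9.70309 = 71.4762 atm
% deviation = (71.4762 − 77.9298)/77.9298 × 100% = -8.28%

-8.28 %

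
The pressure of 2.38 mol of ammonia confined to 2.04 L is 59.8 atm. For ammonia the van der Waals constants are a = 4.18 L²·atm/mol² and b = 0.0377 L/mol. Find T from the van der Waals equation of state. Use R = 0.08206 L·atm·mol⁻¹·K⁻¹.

T ≈ 654.0 K

T = (P + a n²/V²)(V − nb)/(nR)
P + a n²/V² = 59.8 + (4.18)(2.38)²/(2.04)² = 65.489 atm
V − nb = 2.04 − (2.38)(0.0377) = 1.9503 L
T = (65.489)(1.9503)/((2.38)(0.08206)) = 654.0 K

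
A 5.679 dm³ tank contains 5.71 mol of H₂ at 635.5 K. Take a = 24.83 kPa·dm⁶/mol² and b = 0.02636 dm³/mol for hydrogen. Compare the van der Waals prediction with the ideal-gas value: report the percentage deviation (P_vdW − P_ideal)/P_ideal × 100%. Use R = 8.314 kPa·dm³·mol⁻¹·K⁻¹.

2.25 %

Ideal: P_ideal = nRT/V = (5.71)(8.314)(635.5)/5.679 = 5312.39 kPa
vdW: P = nRT/(V − nb) − a n²/V² = 30169.1/5.52848 − 809.560/32.2510 = 5457.03 − 25.1019 = 5431.93 kPa
% deviation = (5431.93 − 5312.39)/5312.39 × 100% = 2.25%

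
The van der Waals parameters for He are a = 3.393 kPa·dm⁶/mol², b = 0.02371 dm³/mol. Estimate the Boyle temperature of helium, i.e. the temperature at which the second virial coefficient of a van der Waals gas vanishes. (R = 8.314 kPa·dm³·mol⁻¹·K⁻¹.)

T_B ≈ 17.21 K

For a van der Waals gas the second virial coefficient B₂ = b − a/(RT) vanishes at T_B = a/(Rb).
T_B = 3.393/(8.314×0.02371) = 3.393/0.19712 = 17.21 K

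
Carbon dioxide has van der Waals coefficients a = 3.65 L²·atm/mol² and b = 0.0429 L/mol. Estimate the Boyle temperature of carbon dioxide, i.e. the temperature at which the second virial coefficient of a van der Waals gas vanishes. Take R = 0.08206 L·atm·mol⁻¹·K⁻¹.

T_B ≈ 1037 K

For a van der Waals gas the second virial coefficient B₂ = b − a/(RT) vanishes at T_B = a/(Rb).
T_B = 3.65/(0.08206×0.0429) = 3.65/0.0035204 = 1037 K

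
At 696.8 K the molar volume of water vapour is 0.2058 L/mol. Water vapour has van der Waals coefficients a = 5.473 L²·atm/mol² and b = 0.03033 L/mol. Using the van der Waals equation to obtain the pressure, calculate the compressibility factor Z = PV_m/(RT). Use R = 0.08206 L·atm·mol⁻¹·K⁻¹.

Z ≈ 0.7078

P = RT/(V_m − b) − a/V_m² = (0.08206)(696.8)/(0.2058 − 0.03033) − 5.473/(0.2058)²
  = 57.179/0.17547 − 129.22 = 325.86 − 129.22 = 196.64 atm
Z = PV_m/(RT) = (196.64)(0.2058)/((0.08206)(696.8)) = 40.469/57.179 = 0.7078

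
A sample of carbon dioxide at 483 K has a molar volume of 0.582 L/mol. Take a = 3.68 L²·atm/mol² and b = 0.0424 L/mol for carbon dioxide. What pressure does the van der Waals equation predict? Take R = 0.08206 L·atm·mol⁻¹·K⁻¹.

P = RT/(V_m − b) − a/V_m²
RT/(V_m − b) = (0.08206)(483)/(0.582 − 0.0424) = 39.635/0.53960 = 73.453 atm
a/V_m² = 3.68/(0.582)² = 10.864 atm
P = 73.453 − 10.864 = 62.59 atm

P ≈ 62.59 atm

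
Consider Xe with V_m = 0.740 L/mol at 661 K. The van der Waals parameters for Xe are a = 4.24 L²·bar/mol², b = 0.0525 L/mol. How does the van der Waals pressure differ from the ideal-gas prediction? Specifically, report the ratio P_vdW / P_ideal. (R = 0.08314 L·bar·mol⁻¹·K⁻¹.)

P_vdW / P_ideal ≈ 0.9721

Ideal: P_ideal = RT/V_m = (0.08314)(661)/0.740 = 74.2642 bar
vdW: P = RT/(V_m − b) − a/V_m² = 54.9555/0.687500 − 4.24/0.547600 = 79.9353 − 7.74288 = 72.1924 bar
Ratio = 72.1924/74.2642 = 0.9721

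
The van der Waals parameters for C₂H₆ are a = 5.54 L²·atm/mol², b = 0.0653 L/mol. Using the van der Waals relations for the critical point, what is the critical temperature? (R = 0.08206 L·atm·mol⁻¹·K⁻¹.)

T_c ≈ 306.3 K

For a van der Waals gas, T_c = 8a/(27Rb).
T_c = 8×5.54/(27×0.08206×0.0653) = 44.320/0.14468 = 306.3 K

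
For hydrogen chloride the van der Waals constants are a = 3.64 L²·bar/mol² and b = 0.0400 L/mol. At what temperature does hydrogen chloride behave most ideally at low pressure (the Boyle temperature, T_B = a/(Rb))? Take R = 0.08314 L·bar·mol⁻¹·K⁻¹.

For a van der Waals gas the second virial coefficient B₂ = b − a/(RT) vanishes at T_B = a/(Rb).
T_B = 3.64/(0.08314×0.0400) = 3.64/0.0033256 = 1095 K

T_B ≈ 1095 K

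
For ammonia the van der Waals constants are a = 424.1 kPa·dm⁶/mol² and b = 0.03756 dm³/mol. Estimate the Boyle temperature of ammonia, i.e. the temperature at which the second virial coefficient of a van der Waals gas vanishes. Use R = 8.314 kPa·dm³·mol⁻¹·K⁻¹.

For a van der Waals gas the second virial coefficient B₂ = b − a/(RT) vanishes at T_B = a/(Rb).
T_B = 424.1/(8.314×0.03756) = 424.1/0.31227 = 1358 K

T_B ≈ 1358 K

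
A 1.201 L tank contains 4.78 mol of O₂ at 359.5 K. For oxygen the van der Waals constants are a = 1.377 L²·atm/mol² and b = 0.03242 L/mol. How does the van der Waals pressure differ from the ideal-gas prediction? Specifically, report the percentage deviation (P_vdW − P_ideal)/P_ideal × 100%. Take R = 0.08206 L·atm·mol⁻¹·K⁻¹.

-3.76 %

Ideal: P_ideal = nRT/V = (4.78)(0.08206)(359.5)/1.201 = 117.413 atm
vdW: P = nRT/(V − nb) − a n²/V² = 141.013/1.04603 − 31.4622/1.44240 = 134.808 − 21.8124 = 112.996 atm
% deviation = (112.996 − 117.413)/117.413 × 100% = -3.76%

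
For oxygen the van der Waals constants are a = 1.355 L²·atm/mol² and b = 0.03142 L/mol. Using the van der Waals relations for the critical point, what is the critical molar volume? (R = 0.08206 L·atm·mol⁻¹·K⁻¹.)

V_m,c ≈ 0.09426 L/mol

For a van der Waals gas, V_m,c = 3b.
V_m,c = 3×0.03142 = 0.09426 L/mol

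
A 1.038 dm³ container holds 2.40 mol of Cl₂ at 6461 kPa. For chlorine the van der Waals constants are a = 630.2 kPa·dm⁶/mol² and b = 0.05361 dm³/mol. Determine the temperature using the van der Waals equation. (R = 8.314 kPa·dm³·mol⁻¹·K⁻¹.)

T = (P + a n²/V²)(V − nb)/(nR)
P + a n²/V² = 6461 + (630.2)(2.40)²/(1.038)² = 9830.0 kPa
V − nb = 1.038 − (2.40)(0.05361) = 0.90934 dm³
T = (9830.0)(0.90934)/((2.40)(8.314)) = 448.0 K

T ≈ 448.0 K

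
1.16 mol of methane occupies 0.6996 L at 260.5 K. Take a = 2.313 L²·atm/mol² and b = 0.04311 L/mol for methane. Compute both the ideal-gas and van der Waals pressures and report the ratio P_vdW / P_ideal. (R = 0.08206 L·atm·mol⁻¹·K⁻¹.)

Ideal: P_ideal = nRT/V = (1.16)(0.08206)(260.5)/0.6996 = 35.4444 atm
vdW: P = nRT/(V − nb) − a n²/V² = 24.7969/0.649592 − 3.11237/0.489440 = 38.1730 − 6.35904 = 31.8140 atm
Ratio = 31.8140/35.4444 = 0.8976

P_vdW / P_ideal ≈ 0.8976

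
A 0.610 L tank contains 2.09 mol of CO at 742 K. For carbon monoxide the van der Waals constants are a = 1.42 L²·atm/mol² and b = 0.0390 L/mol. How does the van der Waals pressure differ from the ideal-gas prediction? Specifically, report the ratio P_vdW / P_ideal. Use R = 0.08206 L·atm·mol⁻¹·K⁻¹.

Ideal: P_ideal = nRT/V = (2.09)(0.08206)(742)/0.610 = 208.618 atm
vdW: P = nRT/(V − nb) − a n²/V² = 127.257/0.528490 − 6.20270/0.372100 = 240.794 − 16.6694 = 224.125 atm
Ratio = 224.125/208.618 = 1.074

P_vdW / P_ideal ≈ 1.074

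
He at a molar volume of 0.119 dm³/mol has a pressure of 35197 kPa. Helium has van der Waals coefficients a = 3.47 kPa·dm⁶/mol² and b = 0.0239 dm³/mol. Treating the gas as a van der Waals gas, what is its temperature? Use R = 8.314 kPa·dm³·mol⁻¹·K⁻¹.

T ≈ 405.4 K

T = (P + a/V_m²)(V_m − b)/R
P + a/V_m² = 35197 + 3.47/(0.119)² = 35442 kPa
V_m − b = 0.119 − 0.0239 = 0.095100 dm³/mol
T = (35442)(0.095100)/8.314 = 405.4 K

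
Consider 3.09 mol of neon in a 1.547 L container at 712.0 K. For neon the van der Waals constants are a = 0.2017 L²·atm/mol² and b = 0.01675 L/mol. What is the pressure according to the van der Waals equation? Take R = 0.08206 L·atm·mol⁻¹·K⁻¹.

P ≈ 119.9 atm

P = nRT/(V − nb) − a n²/V²
nRT/(V − nb) = (3.09)(0.08206)(712.0)/(1.547 − 3.09×0.01675) = 180.54/1.4952 = 120.75 atm
a n²/V² = (0.2017)(3.09)²/(1.547)² = 0.80472 atm
P = 120.75 − 0.80472 = 119.9 atm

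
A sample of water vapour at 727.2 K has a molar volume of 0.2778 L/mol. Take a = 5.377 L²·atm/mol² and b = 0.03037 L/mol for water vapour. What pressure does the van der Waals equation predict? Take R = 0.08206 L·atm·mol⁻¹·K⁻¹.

P ≈ 171.5 atm

P = RT/(V_m − b) − a/V_m²
RT/(V_m − b) = (0.08206)(727.2)/(0.2778 − 0.03037) = 59.674/0.24743 = 241.18 atm
a/V_m² = 5.377/(0.2778)² = 69.675 atm
P = 241.18 − 69.675 = 171.5 atm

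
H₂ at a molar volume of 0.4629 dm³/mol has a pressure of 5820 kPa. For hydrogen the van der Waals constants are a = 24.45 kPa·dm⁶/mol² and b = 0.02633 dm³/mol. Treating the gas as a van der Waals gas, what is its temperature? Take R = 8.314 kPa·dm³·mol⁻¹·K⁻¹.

T ≈ 311.6 K

T = (P + a/V_m²)(V_m − b)/R
P + a/V_m² = 5820 + 24.45/(0.4629)² = 5934.1 kPa
V_m − b = 0.4629 − 0.02633 = 0.43657 dm³/mol
T = (5934.1)(0.43657)/8.314 = 311.6 K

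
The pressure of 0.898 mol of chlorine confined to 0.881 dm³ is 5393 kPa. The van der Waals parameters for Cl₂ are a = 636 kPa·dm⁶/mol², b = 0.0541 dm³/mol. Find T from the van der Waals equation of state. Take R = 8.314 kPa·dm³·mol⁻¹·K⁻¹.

T = (P + a n²/V²)(V − nb)/(nR)
P + a n²/V² = 5393 + (636)(0.898)²/(0.881)² = 6053.8 kPa
V − nb = 0.881 − (0.898)(0.0541) = 0.83242 dm³
T = (6053.8)(0.83242)/((0.898)(8.314)) = 675.0 K

T ≈ 675.0 K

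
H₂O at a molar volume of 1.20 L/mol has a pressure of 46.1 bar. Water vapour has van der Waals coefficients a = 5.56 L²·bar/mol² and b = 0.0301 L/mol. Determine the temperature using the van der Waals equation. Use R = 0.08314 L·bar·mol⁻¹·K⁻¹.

T ≈ 703.0 K

T = (P + a/V_m²)(V_m − b)/R
P + a/V_m² = 46.1 + 5.56/(1.20)² = 49.961 bar
V_m − b = 1.20 − 0.0301 = 1.1699 L/mol
T = (49.961)(1.1699)/0.08314 = 703.0 K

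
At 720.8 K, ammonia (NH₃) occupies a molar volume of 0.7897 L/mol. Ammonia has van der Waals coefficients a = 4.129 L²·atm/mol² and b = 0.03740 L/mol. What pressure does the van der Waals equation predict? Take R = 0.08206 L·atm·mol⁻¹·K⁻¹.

P = RT/(V_m − b) − a/V_m²
RT/(V_m − b) = (0.08206)(720.8)/(0.7897 − 0.03740) = 59.149/0.75230 = 78.624 atm
a/V_m² = 4.129/(0.7897)² = 6.6210 atm
P = 78.624 − 6.6210 = 72.00 atm

P ≈ 72.00 atm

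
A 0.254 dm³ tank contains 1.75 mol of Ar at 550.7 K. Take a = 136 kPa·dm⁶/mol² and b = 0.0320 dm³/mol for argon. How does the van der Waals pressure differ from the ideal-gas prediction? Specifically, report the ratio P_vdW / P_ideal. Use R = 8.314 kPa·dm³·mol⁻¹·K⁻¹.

Ideal: P_ideal = nRT/V = (1.75)(8.314)(550.7)/0.254 = 31544.9 kPa
vdW: P = nRT/(V − nb) − a n²/V² = 8012.41/0.198000 − 416.500/0.0645160 = 40466.7 − 6455.76 = 34010.9 kPa
Ratio = 34010.9/31544.9 = 1.078

P_vdW / P_ideal ≈ 1.078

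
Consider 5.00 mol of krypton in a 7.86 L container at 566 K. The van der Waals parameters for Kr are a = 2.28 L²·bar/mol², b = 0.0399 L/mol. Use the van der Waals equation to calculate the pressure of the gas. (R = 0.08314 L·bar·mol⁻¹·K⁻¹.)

P = nRT/(V − nb) − a n²/V²
nRT/(V − nb) = (5.00)(0.08314)(566)/(7.86 − 5.00×0.0399) = 235.29/7.6605 = 30.715 bar
a n²/V² = (2.28)(5.00)²/(7.86)² = 0.92263 bar
P = 30.715 − 0.92263 = 29.79 bar

P ≈ 29.79 bar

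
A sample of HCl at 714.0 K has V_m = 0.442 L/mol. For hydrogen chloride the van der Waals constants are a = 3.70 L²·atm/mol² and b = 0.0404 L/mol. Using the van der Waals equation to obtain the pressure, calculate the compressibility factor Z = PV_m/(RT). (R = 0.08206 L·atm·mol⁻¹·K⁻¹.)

Z ≈ 0.9577

P = RT/(V_m − b) − a/V_m² = (0.08206)(714.0)/(0.442 − 0.0404) − 3.70/(0.442)²
  = 58.591/0.40160 − 18.939 = 145.89 − 18.939 = 126.95 atm
Z = PV_m/(RT) = (126.95)(0.442)/((0.08206)(714.0)) = 56.112/58.591 = 0.9577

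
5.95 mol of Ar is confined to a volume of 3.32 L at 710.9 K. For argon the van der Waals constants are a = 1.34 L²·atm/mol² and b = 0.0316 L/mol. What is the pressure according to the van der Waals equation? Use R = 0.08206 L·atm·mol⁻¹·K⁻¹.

P = nRT/(V − nb) − a n²/V²
nRT/(V − nb) = (5.95)(0.08206)(710.9)/(3.32 − 5.95×0.0316) = 347.10/3.1320 = 110.82 atm
a n²/V² = (1.34)(5.95)²/(3.32)² = 4.3039 atm
P = 110.82 − 4.3039 = 106.5 atm

P ≈ 106.5 atm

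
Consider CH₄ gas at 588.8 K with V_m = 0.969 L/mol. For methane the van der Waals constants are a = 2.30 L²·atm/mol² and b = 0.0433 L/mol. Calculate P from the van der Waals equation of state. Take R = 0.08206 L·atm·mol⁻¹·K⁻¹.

P = RT/(V_m − b) − a/V_m²
RT/(V_m − b) = (0.08206)(588.8)/(0.969 − 0.0433) = 48.317/0.92570 = 52.195 atm
a/V_m² = 2.30/(0.969)² = 2.4495 atm
P = 52.195 − 2.4495 = 49.75 atm

P ≈ 49.75 atm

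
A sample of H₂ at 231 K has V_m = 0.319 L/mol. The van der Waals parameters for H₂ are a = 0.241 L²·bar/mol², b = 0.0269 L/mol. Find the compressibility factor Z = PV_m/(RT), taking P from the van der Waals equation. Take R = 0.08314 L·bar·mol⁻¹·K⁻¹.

P = RT/(V_m − b) − a/V_m² = (0.08314)(231)/(0.319 − 0.0269) − 0.241/(0.319)²
  = 19.205/0.29210 − 2.3683 = 65.748 − 2.3683 = 63.380 bar
Z = PV_m/(RT) = (63.380)(0.319)/((0.08314)(231)) = 20.218/19.205 = 1.053

Z ≈ 1.053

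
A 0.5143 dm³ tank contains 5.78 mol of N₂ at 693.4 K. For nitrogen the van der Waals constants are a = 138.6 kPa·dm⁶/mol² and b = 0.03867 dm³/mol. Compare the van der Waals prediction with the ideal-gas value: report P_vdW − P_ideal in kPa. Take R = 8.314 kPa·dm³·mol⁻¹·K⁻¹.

Ideal: P_ideal = nRT/V = (5.78)(8.314)(693.4)/0.5143 = 64789.6 kPa
vdW: P = nRT/(V − nb) − a n²/V² = 33321.3/0.290787 − 4630.40/0.264504 = 114590 − 17506.0 = 97084 kPa
ΔP = 97084 − 64789.6 = 32290 kPa

ΔP ≈ 32290 kPa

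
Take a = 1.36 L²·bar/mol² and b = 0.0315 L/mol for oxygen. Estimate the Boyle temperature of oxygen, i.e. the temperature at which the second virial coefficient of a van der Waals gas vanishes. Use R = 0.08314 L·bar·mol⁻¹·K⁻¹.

T_B ≈ 519.3 K

For a van der Waals gas the second virial coefficient B₂ = b − a/(RT) vanishes at T_B = a/(Rb).
T_B = 1.36/(0.08314×0.0315) = 1.36/0.0026189 = 519.3 K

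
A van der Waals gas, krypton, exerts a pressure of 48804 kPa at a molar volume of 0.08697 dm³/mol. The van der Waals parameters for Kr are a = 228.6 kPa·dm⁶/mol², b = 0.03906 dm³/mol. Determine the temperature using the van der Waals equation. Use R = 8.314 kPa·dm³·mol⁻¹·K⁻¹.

T = (P + a/V_m²)(V_m − b)/R
P + a/V_m² = 48804 + 228.6/(0.08697)² = 79027 kPa
V_m − b = 0.08697 − 0.03906 = 0.047910 dm³/mol
T = (79027)(0.047910)/8.314 = 455.4 K

T ≈ 455.4 K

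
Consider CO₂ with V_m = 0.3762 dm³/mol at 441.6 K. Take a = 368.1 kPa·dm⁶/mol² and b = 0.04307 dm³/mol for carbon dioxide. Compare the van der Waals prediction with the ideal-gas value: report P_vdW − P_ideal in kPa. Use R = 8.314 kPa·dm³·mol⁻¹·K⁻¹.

Ideal: P_ideal = RT/V_m = (8.314)(441.6)/0.3762 = 9759.34 kPa
vdW: P = RT/(V_m − b) − a/V_m² = 3671.46/0.333130 − 368.1/0.141526 = 11021.1 − 2600.94 = 8420.2 kPa
ΔP = 8420.2 − 9759.34 = -1339 kPa

ΔP ≈ -1339 kPa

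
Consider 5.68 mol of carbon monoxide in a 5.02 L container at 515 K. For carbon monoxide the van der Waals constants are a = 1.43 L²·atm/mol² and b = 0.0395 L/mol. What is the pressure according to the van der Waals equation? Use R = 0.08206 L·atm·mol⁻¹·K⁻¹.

P = nRT/(V − nb) − a n²/V²
nRT/(V − nb) = (5.68)(0.08206)(515)/(5.02 − 5.68×0.0395) = 240.04/4.7956 = 50.054 atm
a n²/V² = (1.43)(5.68)²/(5.02)² = 1.8307 atm
P = 50.054 − 1.8307 = 48.22 atm

P ≈ 48.22 atm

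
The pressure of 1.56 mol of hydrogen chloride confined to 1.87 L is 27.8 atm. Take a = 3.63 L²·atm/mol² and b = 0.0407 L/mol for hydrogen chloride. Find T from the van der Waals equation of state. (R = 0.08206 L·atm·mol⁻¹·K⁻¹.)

T = (P + a n²/V²)(V − nb)/(nR)
P + a n²/V² = 27.8 + (3.63)(1.56)²/(1.87)² = 30.326 atm
V − nb = 1.87 − (1.56)(0.0407) = 1.8065 L
T = (30.326)(1.8065)/((1.56)(0.08206)) = 428.0 K

T ≈ 428.0 K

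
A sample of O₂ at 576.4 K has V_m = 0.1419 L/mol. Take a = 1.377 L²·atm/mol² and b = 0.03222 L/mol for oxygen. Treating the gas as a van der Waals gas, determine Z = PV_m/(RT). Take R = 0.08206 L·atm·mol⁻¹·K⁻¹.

P = RT/(V_m − b) − a/V_m² = (0.08206)(576.4)/(0.1419 − 0.03222) − 1.377/(0.1419)²
  = 47.299/0.10968 − 68.386 = 431.25 − 68.386 = 362.86 atm
Z = PV_m/(RT) = (362.86)(0.1419)/((0.08206)(576.4)) = 51.490/47.299 = 1.089

Z ≈ 1.089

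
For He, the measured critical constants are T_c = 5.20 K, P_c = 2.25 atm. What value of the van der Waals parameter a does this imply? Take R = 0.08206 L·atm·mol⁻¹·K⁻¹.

a ≈ 0.03414 L²·atm/mol²

From T_c = 8a/(27Rb) and P_c = a/(27b²): a = 27 R² T_c²/(64 P_c).
a = 27×(0.08206)²×(5.20)²/(64×2.25) = 4.9162/144.00 = 0.03414 L²·atm/mol²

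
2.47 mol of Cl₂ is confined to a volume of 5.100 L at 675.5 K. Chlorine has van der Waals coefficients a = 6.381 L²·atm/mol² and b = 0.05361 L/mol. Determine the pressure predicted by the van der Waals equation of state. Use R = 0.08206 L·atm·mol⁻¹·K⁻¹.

P ≈ 26.07 atm

P = nRT/(V − nb) − a n²/V²
nRT/(V − nb) = (2.47)(0.08206)(675.5)/(5.100 − 2.47×0.05361) = 136.92/4.9676 = 27.563 atm
a n²/V² = (6.381)(2.47)²/(5.100)² = 1.4967 atm
P = 27.563 − 1.4967 = 26.07 atm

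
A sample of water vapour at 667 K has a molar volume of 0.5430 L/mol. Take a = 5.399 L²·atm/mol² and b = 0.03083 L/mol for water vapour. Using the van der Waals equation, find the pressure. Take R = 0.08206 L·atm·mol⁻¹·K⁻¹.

P = RT/(V_m − b) − a/V_m²
RT/(V_m − b) = (0.08206)(667)/(0.5430 − 0.03083) = 54.734/0.51217 = 106.87 atm
a/V_m² = 5.399/(0.5430)² = 18.311 atm
P = 106.87 − 18.311 = 88.56 atm

P ≈ 88.56 atm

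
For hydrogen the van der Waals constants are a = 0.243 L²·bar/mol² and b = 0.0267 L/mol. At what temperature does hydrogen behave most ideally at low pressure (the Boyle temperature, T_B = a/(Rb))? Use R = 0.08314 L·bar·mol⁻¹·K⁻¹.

For a van der Waals gas the second virial coefficient B₂ = b − a/(RT) vanishes at T_B = a/(Rb).
T_B = 0.243/(0.08314×0.0267) = 0.243/0.0022198 = 109.5 K

T_B ≈ 109.5 K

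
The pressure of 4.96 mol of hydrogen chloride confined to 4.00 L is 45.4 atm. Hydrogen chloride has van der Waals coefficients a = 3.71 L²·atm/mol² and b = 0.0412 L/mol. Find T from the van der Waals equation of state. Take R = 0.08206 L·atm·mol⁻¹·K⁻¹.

T = (P + a n²/V²)(V − nb)/(nR)
P + a n²/V² = 45.4 + (3.71)(4.96)²/(4.00)² = 51.104 atm
V − nb = 4.00 − (4.96)(0.0412) = 3.7956 L
T = (51.104)(3.7956)/((4.96)(0.08206)) = 476.6 K

T ≈ 476.6 K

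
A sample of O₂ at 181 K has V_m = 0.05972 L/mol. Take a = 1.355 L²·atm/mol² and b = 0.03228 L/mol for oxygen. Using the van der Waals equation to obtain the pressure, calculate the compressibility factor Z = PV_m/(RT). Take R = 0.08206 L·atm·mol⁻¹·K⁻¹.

P = RT/(V_m − b) − a/V_m² = (0.08206)(181)/(0.05972 − 0.03228) − 1.355/(0.05972)²
  = 14.853/0.027440 − 379.93 = 541.29 − 379.93 = 161.36 atm
Z = PV_m/(RT) = (161.36)(0.05972)/((0.08206)(181)) = 9.6364/14.853 = 0.6488

Z ≈ 0.6488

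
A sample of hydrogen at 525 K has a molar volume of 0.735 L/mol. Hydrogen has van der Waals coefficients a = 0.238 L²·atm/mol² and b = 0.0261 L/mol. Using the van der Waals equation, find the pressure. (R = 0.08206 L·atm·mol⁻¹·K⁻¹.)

P ≈ 60.33 atm

P = RT/(V_m − b) − a/V_m²
RT/(V_m − b) = (0.08206)(525)/(0.735 − 0.0261) = 43.082/0.70890 = 60.773 atm
a/V_m² = 0.238/(0.735)² = 0.44056 atm
P = 60.773 − 0.44056 = 60.33 atm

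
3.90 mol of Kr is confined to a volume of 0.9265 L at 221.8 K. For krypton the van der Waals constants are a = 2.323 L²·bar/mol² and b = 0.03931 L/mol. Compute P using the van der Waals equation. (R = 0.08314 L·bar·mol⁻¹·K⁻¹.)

P ≈ 51.85 bar

P = nRT/(V − nb) − a n²/V²
nRT/(V − nb) = (3.90)(0.08314)(221.8)/(0.9265 − 3.90×0.03931) = 71.918/0.77319 = 93.015 bar
a n²/V² = (2.323)(3.90)²/(0.9265)² = 41.161 bar
P = 93.015 − 41.161 = 51.85 bar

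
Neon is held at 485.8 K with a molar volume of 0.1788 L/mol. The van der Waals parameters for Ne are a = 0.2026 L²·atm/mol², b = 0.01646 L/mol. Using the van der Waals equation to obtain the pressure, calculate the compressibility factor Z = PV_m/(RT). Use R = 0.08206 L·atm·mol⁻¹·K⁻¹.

Z ≈ 1.073

P = RT/(V_m − b) − a/V_m² = (0.08206)(485.8)/(0.1788 − 0.01646) − 0.2026/(0.1788)²
  = 39.865/0.16234 − 6.3373 = 245.56 − 6.3373 = 239.22 atm
Z = PV_m/(RT) = (239.22)(0.1788)/((0.08206)(485.8)) = 42.773/39.865 = 1.073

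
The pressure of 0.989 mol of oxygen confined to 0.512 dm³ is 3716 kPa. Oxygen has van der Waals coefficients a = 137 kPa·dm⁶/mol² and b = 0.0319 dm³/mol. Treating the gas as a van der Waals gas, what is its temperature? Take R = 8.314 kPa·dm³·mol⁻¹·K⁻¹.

T = (P + a n²/V²)(V − nb)/(nR)
P + a n²/V² = 3716 + (137)(0.989)²/(0.512)² = 4227.2 kPa
V − nb = 0.512 − (0.989)(0.0319) = 0.48045 dm³
T = (4227.2)(0.48045)/((0.989)(8.314)) = 247.0 K

T ≈ 247.0 K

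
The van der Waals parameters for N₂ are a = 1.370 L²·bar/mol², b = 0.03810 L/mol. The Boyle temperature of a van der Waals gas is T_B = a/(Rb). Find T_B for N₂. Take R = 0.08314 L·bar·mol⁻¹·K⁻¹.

For a van der Waals gas the second virial coefficient B₂ = b − a/(RT) vanishes at T_B = a/(Rb).
T_B = 1.370/(0.08314×0.03810) = 1.370/0.0031676 = 432.5 K

T_B ≈ 432.5 K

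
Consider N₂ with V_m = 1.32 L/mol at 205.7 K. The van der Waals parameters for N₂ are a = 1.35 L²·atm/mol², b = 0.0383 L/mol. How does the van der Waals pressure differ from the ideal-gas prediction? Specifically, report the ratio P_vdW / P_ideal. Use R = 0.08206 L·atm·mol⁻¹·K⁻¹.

Ideal: P_ideal = RT/V_m = (0.08206)(205.7)/1.32 = 12.7877 atm
vdW: P = RT/(V_m − b) − a/V_m² = 16.8797/1.28170 − 1.35/1.74240 = 13.1698 − 0.774793 = 12.3950 atm
Ratio = 12.3950/12.7877 = 0.9693

P_vdW / P_ideal ≈ 0.9693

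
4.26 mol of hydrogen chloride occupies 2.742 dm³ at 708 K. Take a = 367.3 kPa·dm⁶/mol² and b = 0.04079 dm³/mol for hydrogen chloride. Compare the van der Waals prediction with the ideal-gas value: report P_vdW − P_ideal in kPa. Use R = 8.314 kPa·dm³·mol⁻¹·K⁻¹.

ΔP ≈ -267.8 kPa

Ideal: P_ideal = nRT/V = (4.26)(8.314)(708)/2.742 = 9145.04 kPa
vdW: P = nRT/(V − nb) − a n²/V² = 25075.7/2.56823 − 6665.61/7.51856 = 9763.81 − 886.554 = 8877.26 kPa
ΔP = 8877.26 − 9145.04 = -267.8 kPa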